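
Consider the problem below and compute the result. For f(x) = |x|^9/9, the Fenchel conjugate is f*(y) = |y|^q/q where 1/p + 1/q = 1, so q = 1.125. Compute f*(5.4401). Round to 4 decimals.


The conjugate exponent q satisfies 1/p + 1/q = 1.
p = 9, so q = 9/(9 - 1) = 1.125
|y|^q = 5.4401^1.125 = 6.7229
f*(5.4401) = 6.7229 / 1.125 = 5.9759


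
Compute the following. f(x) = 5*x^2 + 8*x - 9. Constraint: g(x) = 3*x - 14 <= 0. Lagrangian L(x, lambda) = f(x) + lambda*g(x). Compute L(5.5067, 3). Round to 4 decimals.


Step 1: Evaluate f(x).
f(5.5067) = 5*5.5067^2 + 8*5.5067 - 9 = 186.6723
Step 2: Evaluate g(x).
g(5.5067) = 3*5.5067 - 14 = 2.5201
Step 3: Compute Lagrangian.
L = 186.6723 + 3*2.5201 = 194.2326


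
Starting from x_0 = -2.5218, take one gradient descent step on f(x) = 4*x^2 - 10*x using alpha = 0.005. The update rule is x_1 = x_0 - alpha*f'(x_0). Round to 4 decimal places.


We compute the gradient at x_0 and apply the update.
f'(x) = 8*x - 10
f'(-2.5218) = 8*-2.5218 - 10 = -30.1744
x_1 = -2.5218 - 0.005*-30.1744 = -2.3709


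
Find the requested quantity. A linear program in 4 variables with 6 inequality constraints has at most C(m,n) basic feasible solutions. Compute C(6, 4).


Each vertex corresponds to some choice of n active constraints out of m, so the number of vertices is at most C(m, n) = m! / (n!(m-n)!).
m = 6, n = 4
Numerator: 6 * 5 * 4 * 3
Denominator: 4! = 24
C(6, 4) = 15


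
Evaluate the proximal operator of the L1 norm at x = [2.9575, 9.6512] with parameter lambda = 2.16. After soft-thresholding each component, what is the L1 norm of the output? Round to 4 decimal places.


Soft-thresholding with lambda = 2.16:
prox(2.9575) = sign(2.9575)*max(|2.9575| - 2.16, 0) = 0.7975
prox(9.6512) = sign(9.6512)*max(|9.6512| - 2.16, 0) = 7.4912
prox(x) = [0.7975, 7.4912]
||prox(x)||_1 = 0.7975 + 7.4912 = 8.2887


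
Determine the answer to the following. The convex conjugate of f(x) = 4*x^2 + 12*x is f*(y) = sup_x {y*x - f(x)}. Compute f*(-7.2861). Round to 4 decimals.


f*(y) = sup_x {y*x - a*x^2 - b*x} = sup_x {(y-b)*x - a*x^2}
FOC: (y - b) - 2a*x = 0 => x* = (y - b)/(2a)
x* = (-7.2861 - 12)/(2*4) = -2.4108
f*(-7.2861) = (y-b)^2/(4a) = (-7.2861 - 12)^2/(4*4)
= 371.9537/16 = 23.2471


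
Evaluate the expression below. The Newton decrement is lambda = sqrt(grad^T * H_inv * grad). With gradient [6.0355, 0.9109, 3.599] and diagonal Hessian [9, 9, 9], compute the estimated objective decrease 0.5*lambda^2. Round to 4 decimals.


Step 1: H is diagonal, so H^(-1) * g = [0.6706, 0.1012, 0.3999].
Step 2: g^T H^(-1) g = sum_i g_i^2 / H_ii
  = (6.0355)^2/9 + (0.9109)^2/9 + (3.599)^2/9
  = 4.0475 + 0.0922 + 1.4392 = 5.5789
Step 3: Objective decrease = 0.5 * g^T H^(-1) g = 2.7894


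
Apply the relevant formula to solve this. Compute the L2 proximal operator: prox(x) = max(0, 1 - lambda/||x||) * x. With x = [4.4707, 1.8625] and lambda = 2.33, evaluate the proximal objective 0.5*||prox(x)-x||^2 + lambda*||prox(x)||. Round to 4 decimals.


Step 1: Compute ||x||.
||x|| = 4.8431
Step 2: Compute scaling factor.
scale = max(0, 1 - 2.33/4.8431) = 0.5189
Step 3: prox(x) = [2.3199, 0.9665]
||prox(x)|| = 2.5131
Step 4: Proximal objective.
0.5*||prox-x||^2 = 2.7145
lambda*||prox|| = 5.8555
Total = 8.5701


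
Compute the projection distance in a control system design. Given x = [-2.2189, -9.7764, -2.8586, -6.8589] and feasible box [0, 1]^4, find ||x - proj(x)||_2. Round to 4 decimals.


Project each component onto [0, 1].
clip(-2.2189) = 0.0, clip(-9.7764) = 0.0, clip(-2.8586) = 0.0, clip(-6.8589) = 0.0
Projection = [0.0, 0.0, 0.0, 0.0]
Squared diffs: [4.9235, 95.578, 8.1716, 47.0445]
Distance = sqrt(155.7176) = 12.4787


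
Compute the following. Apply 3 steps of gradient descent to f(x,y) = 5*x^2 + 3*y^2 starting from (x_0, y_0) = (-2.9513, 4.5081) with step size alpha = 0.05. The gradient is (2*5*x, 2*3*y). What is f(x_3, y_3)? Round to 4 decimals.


Gradient descent on f(x,y) = 5*x^2 + 3*y^2.
Starting point: (-2.9513, 4.5081), alpha = 0.05
Step 1: grad_x = 2*5*-2.9513 = -29.513, grad_y = 2*3*4.5081 = 27.0486
  x_1 = -2.9513 - 0.05*-29.513 = -1.4757
  y_1 = 4.5081 - 0.05*27.0486 = 3.1557
Step 2: grad_x = 2*5*-1.4757 = -14.7565, grad_y = 2*3*3.1557 = 18.934
  x_2 = -1.4757 - 0.05*-14.7565 = -0.7378
  y_2 = 3.1557 - 0.05*18.934 = 2.209
Step 3: grad_x = 2*5*-0.7378 = -7.3783, grad_y = 2*3*2.209 = 13.2538
  x_3 = -0.7378 - 0.05*-7.3783 = -0.3689
  y_3 = 2.209 - 0.05*13.2538 = 1.5463
f(-0.3689, 1.5463) = 5*(-0.3689)^2 + 3*1.5463^2 = 7.8534


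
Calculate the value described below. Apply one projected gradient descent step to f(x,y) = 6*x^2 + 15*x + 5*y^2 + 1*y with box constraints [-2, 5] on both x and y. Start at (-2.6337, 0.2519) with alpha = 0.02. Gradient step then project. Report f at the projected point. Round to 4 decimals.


Step 1: Compute gradient at (-2.6337, 0.2519).
grad_x = 2*6*-2.6337 + 15 = -16.6044
grad_y = 2*5*0.2519 + 1 = 3.519
Step 2: Gradient step.
x_raw = -2.6337 - 0.02*-16.6044 = -2.3016
y_raw = 0.2519 - 0.02*3.519 = 0.1815
Step 3: Project onto [-2, 5].
x_proj = clip(-2.3016) = -2.0
y_proj = clip(0.1815) = 0.1815
Step 4: Evaluate f.
f(-2.0, 0.1815) = -5.6537


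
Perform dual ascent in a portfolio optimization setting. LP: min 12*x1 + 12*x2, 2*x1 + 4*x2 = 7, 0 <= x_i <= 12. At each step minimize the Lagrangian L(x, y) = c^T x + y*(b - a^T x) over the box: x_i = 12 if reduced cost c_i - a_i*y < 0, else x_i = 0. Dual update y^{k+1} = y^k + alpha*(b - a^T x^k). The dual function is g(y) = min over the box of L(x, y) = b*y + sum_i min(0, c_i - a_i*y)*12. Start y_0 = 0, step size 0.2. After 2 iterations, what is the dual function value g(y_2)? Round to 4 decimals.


Dual ascent for LP: min 12*x1 + 12*x2, 2*x1 + 4*x2 = 7, 0 <= x_i <= 12
Step 1: y^k = 0.0, reduced costs: (12.0, 12.0)
  x^k = (0.0, 0.0), subgradient = b - a^T x = 7.0
  y^{k+1} = 0.0 + 0.2*7.0 = 1.4
Step 2: y^k = 1.4, reduced costs: (9.2, 6.4)
  x^k = (0.0, 0.0), subgradient = b - a^T x = 7.0
  y^{k+1} = 1.4 + 0.2*7.0 = 2.8
Dual objective at y_2 = 2.8: reduced costs (6.4, 0.8), box minimizer x = (0.0, 0.0)
g(y_2) = b*y + (c1 - a1*y)*x1 + (c2 - a2*y)*x2 = 7*2.8 + 6.4*0.0 + 0.8*0.0 = 19.6 + 0.0 + 0.0 = 19.6


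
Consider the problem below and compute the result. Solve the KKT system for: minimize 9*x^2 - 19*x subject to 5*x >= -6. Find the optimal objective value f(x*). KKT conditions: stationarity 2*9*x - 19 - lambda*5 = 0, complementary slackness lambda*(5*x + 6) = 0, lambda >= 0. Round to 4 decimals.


Step 1: Try lambda = 0 (constraint inactive).
Stationarity: 2*9*x - 19 = 0
x* = 19/(2*9) = 19/18 = 1.0556 (rounded; the exact value 19/18 is used below)
Check constraint: 5*1.0556 = 5.278 >= -6 -- satisfied.
Step 2: Compute optimal value.
f(x*) = 9*(19/18)^2 - 19*(19/18) = -10.0278


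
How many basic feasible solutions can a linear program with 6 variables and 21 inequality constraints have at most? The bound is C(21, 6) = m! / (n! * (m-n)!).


Each vertex corresponds to some choice of n active constraints out of m, so the number of vertices is at most C(m, n) = m! / (n!(m-n)!).
m = 21, n = 6
Numerator: 21 * 20 * 19 * 18 * 17 * 16
Denominator: 6! = 720
C(21, 6) = 54264


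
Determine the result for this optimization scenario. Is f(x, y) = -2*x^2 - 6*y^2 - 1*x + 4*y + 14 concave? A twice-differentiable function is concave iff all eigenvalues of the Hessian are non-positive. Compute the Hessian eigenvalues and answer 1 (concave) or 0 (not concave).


The Hessian of f(x,y) = -2*x^2 - 6*y^2 - 1*x + 4*y + 14 is:
H = [[-4, 0], [0, -12]]
Trace = -4 - 12 = -16
Determinant = -4*-12 - (0)^2 = 48
Discriminant = (-16)^2 - 4*48 = 64.0
Eigenvalues: lambda_1 = -12.0, lambda_2 = -4.0
The function is concave.

1


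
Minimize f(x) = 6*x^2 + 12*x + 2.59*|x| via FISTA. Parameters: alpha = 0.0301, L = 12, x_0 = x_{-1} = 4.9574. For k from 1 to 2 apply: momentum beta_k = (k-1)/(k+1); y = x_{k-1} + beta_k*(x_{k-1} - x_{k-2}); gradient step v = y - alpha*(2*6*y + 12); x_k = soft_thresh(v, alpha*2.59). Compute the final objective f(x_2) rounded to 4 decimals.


FISTA on f(x) = 6*x^2 + 12*x + 2.59*|x|
L = 12, alpha = 0.0301
Iteration 1: beta = 0.0, y = 4.9574 + 0.0*(4.9574 - 4.9574) = 4.9574
  grad(y) = 71.4888, v = y - alpha*grad = 2.8056
  prox(v) = soft_thresh(2.8056, 0.078) = 2.7276
Iteration 2: beta = 0.3333, y = 2.7276 + 0.3333*(2.7276 - 4.9574) = 1.9844
  grad(y) = 35.8124, v = y - alpha*grad = 0.9064
  prox(v) = soft_thresh(0.9064, 0.078) = 0.8285
f(x_2) = 6*0.8285^2 + 12*0.8285 + 2.59*|0.8285| = 16.2052


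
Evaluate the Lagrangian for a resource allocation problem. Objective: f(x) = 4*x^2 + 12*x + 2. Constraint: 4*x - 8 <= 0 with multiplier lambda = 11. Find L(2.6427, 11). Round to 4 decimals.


Step 1: Evaluate f(x).
f(2.6427) = 4*2.6427^2 + 12*2.6427 + 2 = 61.6479
Step 2: Evaluate g(x).
g(2.6427) = 4*2.6427 - 8 = 2.5708
Step 3: Compute Lagrangian.
L = 61.6479 + 11*2.5708 = 89.9267


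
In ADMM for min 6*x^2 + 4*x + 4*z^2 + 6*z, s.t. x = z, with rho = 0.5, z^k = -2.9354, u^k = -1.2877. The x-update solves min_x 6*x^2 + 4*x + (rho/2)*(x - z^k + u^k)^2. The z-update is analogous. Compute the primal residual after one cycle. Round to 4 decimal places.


ADMM iteration with rho = 0.5, z^k = -2.9354, u^k = -1.2877
Step 1: x-update.
Minimize 6*x^2 + 4*x + (0.5/2)*(x + 2.9354 - 1.2877)^2
FOC: (2*6 + 0.5)*x = -4 + 0.5*(-2.9354 + 1.2877)
x^{k+1} = -0.3859
Step 2: z-update.
Minimize 4*z^2 + 6*z + (0.5/2)*(-0.3859 - z - 1.2877)^2
FOC: (2*4 + 0.5)*z = -6 + 0.5*(-0.3859 - 1.2877)
z^{k+1} = -0.8043
Step 3: u-update.
u^{k+1} = -1.2877 - 0.3859 + 0.8043 = -0.8693
Step 4: Primal residual = |-0.3859 + 0.8043| = 0.4184


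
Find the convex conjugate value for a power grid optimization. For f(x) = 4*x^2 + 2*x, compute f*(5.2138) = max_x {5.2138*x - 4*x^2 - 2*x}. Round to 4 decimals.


f*(y) = sup_x {y*x - a*x^2 - b*x} = sup_x {(y-b)*x - a*x^2}
FOC: (y - b) - 2a*x = 0 => x* = (y - b)/(2a)
x* = (5.2138 - 2)/(2*4) = 0.4017
f*(5.2138) = (y-b)^2/(4a) = (5.2138 - 2)^2/(4*4)
= 10.3285/16 = 0.6455


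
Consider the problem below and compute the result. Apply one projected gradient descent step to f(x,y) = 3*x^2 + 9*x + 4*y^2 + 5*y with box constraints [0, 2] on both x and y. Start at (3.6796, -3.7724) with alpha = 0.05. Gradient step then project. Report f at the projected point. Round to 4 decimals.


Step 1: Compute gradient at (3.6796, -3.7724).
grad_x = 2*3*3.6796 + 9 = 31.0776
grad_y = 2*4*-3.7724 + 5 = -25.1792
Step 2: Gradient step.
x_raw = 3.6796 - 0.05*31.0776 = 2.1257
y_raw = -3.7724 - 0.05*-25.1792 = -2.5134
Step 3: Project onto [0, 2].
x_proj = clip(2.1257) = 2.0
y_proj = clip(-2.5134) = 0.0
Step 4: Evaluate f.
f(2.0, 0.0) = 30.0


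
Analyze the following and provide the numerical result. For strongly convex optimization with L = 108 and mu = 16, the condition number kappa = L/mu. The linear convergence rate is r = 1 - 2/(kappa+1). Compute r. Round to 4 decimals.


Step 1: Compute the condition number.
kappa = L/mu = 108/16 = 6.75
Step 2: Compute the convergence rate.
r = 1 - 2/(kappa + 1) = 1 - 2*mu/(L + mu) = (L - mu)/(L + mu) = 92/124 = 0.7419


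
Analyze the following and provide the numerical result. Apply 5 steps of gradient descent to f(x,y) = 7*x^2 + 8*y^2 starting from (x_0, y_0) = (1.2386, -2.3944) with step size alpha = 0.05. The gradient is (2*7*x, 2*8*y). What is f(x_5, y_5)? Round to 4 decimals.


Gradient descent on f(x,y) = 7*x^2 + 8*y^2.
Starting point: (1.2386, -2.3944), alpha = 0.05
Step 1: grad_x = 2*7*1.2386 = 17.3404, grad_y = 2*8*-2.3944 = -38.3104
  x_1 = 1.2386 - 0.05*17.3404 = 0.3716
  y_1 = -2.3944 - 0.05*-38.3104 = -0.4789
Step 2: grad_x = 2*7*0.3716 = 5.2021, grad_y = 2*8*-0.4789 = -7.6621
  x_2 = 0.3716 - 0.05*5.2021 = 0.1115
  y_2 = -0.4789 - 0.05*-7.6621 = -0.0958
Step 3: grad_x = 2*7*0.1115 = 1.5606, grad_y = 2*8*-0.0958 = -1.5324
  x_3 = 0.1115 - 0.05*1.5606 = 0.0334
  y_3 = -0.0958 - 0.05*-1.5324 = -0.0192
Step 4: grad_x = 2*7*0.0334 = 0.4682, grad_y = 2*8*-0.0192 = -0.3065
  x_4 = 0.0334 - 0.05*0.4682 = 0.01
  y_4 = -0.0192 - 0.05*-0.3065 = -0.0038
Step 5: grad_x = 2*7*0.01 = 0.1405, grad_y = 2*8*-0.0038 = -0.0613
  x_5 = 0.01 - 0.05*0.1405 = 0.003
  y_5 = -0.0038 - 0.05*-0.0613 = -0.0008
f(0.003, -0.0008) = 7*0.003^2 + 8*(-0.0008)^2 = 0.0001


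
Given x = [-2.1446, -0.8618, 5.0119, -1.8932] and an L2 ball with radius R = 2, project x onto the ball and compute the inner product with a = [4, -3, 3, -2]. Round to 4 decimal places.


Step 1: Compute ||x|| (intermediates to 6 decimals).
||x|| = sqrt((-2.1446)^2 + (-0.8618)^2 + 5.0119^2 + (-1.8932)^2) = 5.83484
Step 2: Project.
Since ||x|| > R, scale = R/||x|| = 2/5.83484 = 0.342769, proj(x) = scale * x
proj(x) = [-0.735102, -0.295398, 1.717924, -0.64893]
Step 3: Dot product.
a^T * proj(x) = 4*(-0.735102) - 3*(-0.295398) + 3*1.717924 - 2*(-0.64893) = 4.3974


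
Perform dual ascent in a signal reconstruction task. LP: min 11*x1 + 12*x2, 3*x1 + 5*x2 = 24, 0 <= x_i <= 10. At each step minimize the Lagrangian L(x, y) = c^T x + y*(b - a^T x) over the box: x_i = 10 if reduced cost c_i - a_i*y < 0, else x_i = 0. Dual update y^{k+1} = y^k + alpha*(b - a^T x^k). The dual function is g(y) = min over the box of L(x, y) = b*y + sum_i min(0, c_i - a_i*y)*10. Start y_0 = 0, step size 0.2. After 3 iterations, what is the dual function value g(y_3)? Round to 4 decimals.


Dual ascent for LP: min 11*x1 + 12*x2, 3*x1 + 5*x2 = 24, 0 <= x_i <= 10
Step 1: y^k = 0.0, reduced costs: (11.0, 12.0)
  x^k = (0.0, 0.0), subgradient = b - a^T x = 24.0
  y^{k+1} = 0.0 + 0.2*24.0 = 4.8
Step 2: y^k = 4.8, reduced costs: (-3.4, -12.0)
  x^k = (10.0, 10.0), subgradient = b - a^T x = -56.0
  y^{k+1} = 4.8 + 0.2*-56.0 = -6.4
Step 3: y^k = -6.4, reduced costs: (30.2, 44.0)
  x^k = (0.0, 0.0), subgradient = b - a^T x = 24.0
  y^{k+1} = -6.4 + 0.2*24.0 = -1.6
Dual objective at y_3 = -1.6: reduced costs (15.8, 20.0), box minimizer x = (0.0, 0.0)
g(y_3) = b*y + (c1 - a1*y)*x1 + (c2 - a2*y)*x2 = 24*(-1.6) + 15.8*0.0 + 20.0*0.0 = -38.4 + 0.0 + 0.0 = -38.4


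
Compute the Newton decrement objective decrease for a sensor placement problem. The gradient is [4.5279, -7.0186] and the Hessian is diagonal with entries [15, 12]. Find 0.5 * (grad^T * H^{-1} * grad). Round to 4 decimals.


Step 1: H is diagonal, so H^(-1) * g = [0.3019, -0.5849].
Step 2: g^T H^(-1) g = sum_i g_i^2 / H_ii
  = (4.5279)^2/15 + (-7.0186)^2/12
  = 1.3668 + 4.1051 = 5.4719
Step 3: Objective decrease = 0.5 * g^T H^(-1) g = 2.7359


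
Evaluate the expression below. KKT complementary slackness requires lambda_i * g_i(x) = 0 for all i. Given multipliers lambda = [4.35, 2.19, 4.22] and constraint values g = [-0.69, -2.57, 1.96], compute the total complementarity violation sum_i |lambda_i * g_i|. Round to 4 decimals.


KKT complementary slackness check:
lambda_1 * g_1 = 4.35 * -0.69 = -3.0015
lambda_2 * g_2 = 2.19 * -2.57 = -5.6283
lambda_3 * g_3 = 4.22 * 1.96 = 8.2712
Total violation = 3.0015 + 5.6283 + 8.2712 = 16.901


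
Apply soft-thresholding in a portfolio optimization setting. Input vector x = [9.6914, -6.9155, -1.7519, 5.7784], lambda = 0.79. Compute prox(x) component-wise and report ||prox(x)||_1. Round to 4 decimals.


Soft-thresholding with lambda = 0.79:
prox(9.6914) = sign(9.6914)*max(|9.6914| - 0.79, 0) = 8.9014
prox(-6.9155) = sign(-6.9155)*max(|-6.9155| - 0.79, 0) = -6.1255
prox(-1.7519) = sign(-1.7519)*max(|-1.7519| - 0.79, 0) = -0.9619
prox(5.7784) = sign(5.7784)*max(|5.7784| - 0.79, 0) = 4.9884
prox(x) = [8.9014, -6.1255, -0.9619, 4.9884]
||prox(x)||_1 = 8.9014 + 6.1255 + 0.9619 + 4.9884 = 20.9772


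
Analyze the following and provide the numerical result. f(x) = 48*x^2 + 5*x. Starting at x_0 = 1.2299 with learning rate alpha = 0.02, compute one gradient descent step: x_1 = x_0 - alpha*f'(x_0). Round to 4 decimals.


We compute the gradient at x_0 and apply the update.
f'(x) = 96*x + 5
f'(1.2299) = 96*1.2299 + 5 = 123.0704
x_1 = 1.2299 - 0.02*123.0704 = -1.2315


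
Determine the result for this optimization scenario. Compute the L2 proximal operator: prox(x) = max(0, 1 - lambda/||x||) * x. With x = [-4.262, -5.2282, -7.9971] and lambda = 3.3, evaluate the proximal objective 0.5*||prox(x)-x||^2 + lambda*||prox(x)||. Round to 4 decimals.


Step 1: Compute ||x||.
||x|| = 10.4619
Step 2: Compute scaling factor.
scale = max(0, 1 - 3.3/10.4619) = 0.6846
Step 3: prox(x) = [-2.9176, -3.5791, -5.4746]
||prox(x)|| = 7.1619
Step 4: Proximal objective.
0.5*||prox-x||^2 = 5.445
lambda*||prox|| = 23.6343
Total = 29.0794


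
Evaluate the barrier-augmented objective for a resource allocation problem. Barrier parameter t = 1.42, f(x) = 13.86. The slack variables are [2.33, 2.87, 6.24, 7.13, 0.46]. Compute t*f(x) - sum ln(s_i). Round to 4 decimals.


Step 1: Compute log-barrier.
ln values: [0.8459, 1.0543, 1.831, 1.9643, -0.7765]
phi = -(0.8459 + 1.0543 + 1.831 + 1.9643 - 0.7765) = -4.9189
Step 2: Compute augmented objective.
t*f(x) = 1.42*13.86 = 19.6812
Total = 19.6812 - 4.9189 = 14.7623


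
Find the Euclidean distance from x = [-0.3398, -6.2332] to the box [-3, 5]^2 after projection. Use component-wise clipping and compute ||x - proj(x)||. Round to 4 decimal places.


Project each component onto [-3, 5].
clip(-0.3398) = -0.3398, clip(-6.2332) = -3.0
Projection = [-0.3398, -3.0]
Squared diffs: [0.0, 10.4536]
Distance = sqrt(10.4536) = 3.2332


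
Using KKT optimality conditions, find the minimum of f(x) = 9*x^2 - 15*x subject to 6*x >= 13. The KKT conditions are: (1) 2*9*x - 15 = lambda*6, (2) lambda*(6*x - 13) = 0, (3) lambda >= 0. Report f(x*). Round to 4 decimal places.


Step 1: Try lambda = 0 (constraint inactive).
x_unc = 15/(2*9) = 0.8333
Check: 6*0.8333 = 4.9998 < 13 -- violated!
Step 2: Constraint must be active: 6*x = 13
x* = 13/6 = 2.1667 (rounded; the exact value 13/6 is used below)
lambda = (2*9*(13/6) - 15)/6 = 4.0
Step 3: Compute optimal value.
f(x*) = 9*(13/6)^2 - 15*(13/6) = 9.75


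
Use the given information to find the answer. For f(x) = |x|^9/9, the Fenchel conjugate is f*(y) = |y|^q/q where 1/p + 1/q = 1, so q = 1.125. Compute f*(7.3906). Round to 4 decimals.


The conjugate exponent q satisfies 1/p + 1/q = 1.
p = 9, so q = 9/(9 - 1) = 1.125
|y|^q = 7.3906^1.125 = 9.49
f*(7.3906) = 9.49 / 1.125 = 8.4355


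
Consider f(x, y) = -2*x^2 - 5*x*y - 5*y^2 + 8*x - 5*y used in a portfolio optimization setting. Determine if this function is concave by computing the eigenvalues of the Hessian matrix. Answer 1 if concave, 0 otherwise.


The Hessian of f(x,y) = -2*x^2 - 5*x*y - 5*y^2 + 8*x - 5*y is:
H = [[-4, -5], [-5, -10]]
Trace = -4 - 10 = -14
Determinant = -4*-10 - (-5)^2 = 15
Discriminant = (-14)^2 - 4*15 = 136.0
Eigenvalues: lambda_1 = -12.831, lambda_2 = -1.169
The function is concave.

1


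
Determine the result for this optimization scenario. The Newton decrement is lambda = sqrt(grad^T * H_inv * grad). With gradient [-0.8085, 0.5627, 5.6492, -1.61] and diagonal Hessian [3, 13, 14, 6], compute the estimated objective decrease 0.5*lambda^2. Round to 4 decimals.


Step 1: H is diagonal, so H^(-1) * g = [-0.2695, 0.0433, 0.4035, -0.2683].
Step 2: g^T H^(-1) g = sum_i g_i^2 / H_ii
  = (-0.8085)^2/3 + (0.5627)^2/13 + (5.6492)^2/14 + (-1.61)^2/6
  = 0.2179 + 0.0244 + 2.2795 + 0.432 = 2.9538
Step 3: Objective decrease = 0.5 * g^T H^(-1) g = 1.4769


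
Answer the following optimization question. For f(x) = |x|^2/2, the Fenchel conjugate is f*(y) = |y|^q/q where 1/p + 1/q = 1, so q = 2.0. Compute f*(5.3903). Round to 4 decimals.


The conjugate exponent q satisfies 1/p + 1/q = 1.
p = 2, so q = 2/(2 - 1) = 2.0
|y|^q = 5.3903^2.0 = 29.0553
f*(5.3903) = 29.0553 / 2.0 = 14.5277


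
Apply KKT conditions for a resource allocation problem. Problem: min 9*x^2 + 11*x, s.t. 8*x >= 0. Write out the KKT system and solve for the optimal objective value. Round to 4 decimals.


Step 1: Try lambda = 0 (constraint inactive).
x_unc = -11/(2*9) = -0.6111
Check: 8*-0.6111 = -4.8888 < 0 -- violated!
Step 2: Constraint must be active: 8*x = 0
x* = 0/8 = 0.0
lambda = (2*9*0.0 + 11)/8 = 1.375
Step 3: Compute optimal value.
f(x*) = 9*0.0^2 + 11*0.0 = 0.0


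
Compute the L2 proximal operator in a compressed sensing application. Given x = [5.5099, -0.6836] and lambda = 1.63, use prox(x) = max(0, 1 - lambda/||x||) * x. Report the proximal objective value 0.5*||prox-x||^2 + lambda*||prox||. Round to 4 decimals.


Step 1: Compute ||x||.
||x|| = 5.5521
Step 2: Compute scaling factor.
scale = max(0, 1 - 1.63/5.5521) = 0.7064
Step 3: prox(x) = [3.8923, -0.4829]
||prox(x)|| = 3.9221
Step 4: Proximal objective.
0.5*||prox-x||^2 = 1.3285
lambda*||prox|| = 6.393
Total = 7.7215


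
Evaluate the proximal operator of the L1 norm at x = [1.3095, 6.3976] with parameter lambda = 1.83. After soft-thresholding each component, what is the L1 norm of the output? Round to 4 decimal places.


Soft-thresholding with lambda = 1.83:
prox(1.3095) = sign(1.3095)*max(|1.3095| - 1.83, 0) = 0.0
prox(6.3976) = sign(6.3976)*max(|6.3976| - 1.83, 0) = 4.5676
prox(x) = [0.0, 4.5676]
||prox(x)||_1 = 0.0 + 4.5676 = 4.5676


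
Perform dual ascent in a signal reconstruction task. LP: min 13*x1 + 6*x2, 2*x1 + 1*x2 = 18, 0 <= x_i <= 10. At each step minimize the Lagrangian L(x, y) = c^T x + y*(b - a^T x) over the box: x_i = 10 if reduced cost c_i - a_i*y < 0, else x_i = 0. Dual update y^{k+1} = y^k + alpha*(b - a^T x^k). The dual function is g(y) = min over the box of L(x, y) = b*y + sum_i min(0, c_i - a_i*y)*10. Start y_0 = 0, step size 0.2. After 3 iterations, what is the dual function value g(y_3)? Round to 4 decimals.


Dual ascent for LP: min 13*x1 + 6*x2, 2*x1 + 1*x2 = 18, 0 <= x_i <= 10
Step 1: y^k = 0.0, reduced costs: (13.0, 6.0)
  x^k = (0.0, 0.0), subgradient = b - a^T x = 18.0
  y^{k+1} = 0.0 + 0.2*18.0 = 3.6
Step 2: y^k = 3.6, reduced costs: (5.8, 2.4)
  x^k = (0.0, 0.0), subgradient = b - a^T x = 18.0
  y^{k+1} = 3.6 + 0.2*18.0 = 7.2
Step 3: y^k = 7.2, reduced costs: (-1.4, -1.2)
  x^k = (10.0, 10.0), subgradient = b - a^T x = -12.0
  y^{k+1} = 7.2 + 0.2*-12.0 = 4.8
Dual objective at y_3 = 4.8: reduced costs (3.4, 1.2), box minimizer x = (0.0, 0.0)
g(y_3) = b*y + (c1 - a1*y)*x1 + (c2 - a2*y)*x2 = 18*4.8 + 3.4*0.0 + 1.2*0.0 = 86.4 + 0.0 + 0.0 = 86.4


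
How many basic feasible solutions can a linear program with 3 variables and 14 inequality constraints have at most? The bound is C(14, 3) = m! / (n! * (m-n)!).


Each vertex corresponds to some choice of n active constraints out of m, so the number of vertices is at most C(m, n) = m! / (n!(m-n)!).
m = 14, n = 3
Numerator: 14 * 13 * 12
Denominator: 3! = 6
C(14, 3) = 364


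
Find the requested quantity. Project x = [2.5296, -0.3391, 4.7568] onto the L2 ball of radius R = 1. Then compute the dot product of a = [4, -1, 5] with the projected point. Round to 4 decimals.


Step 1: Compute ||x|| (intermediates to 6 decimals).
||x|| = sqrt(2.5296^2 + (-0.3391)^2 + 4.7568^2) = 5.398241
Step 2: Project.
Since ||x|| > R, scale = R/||x|| = 1/5.398241 = 0.185246, proj(x) = scale * x
proj(x) = [0.468598, -0.062817, 0.881178]
Step 3: Dot product.
a^T * proj(x) = 4*0.468598 - 1*(-0.062817) + 5*0.881178 = 6.3431


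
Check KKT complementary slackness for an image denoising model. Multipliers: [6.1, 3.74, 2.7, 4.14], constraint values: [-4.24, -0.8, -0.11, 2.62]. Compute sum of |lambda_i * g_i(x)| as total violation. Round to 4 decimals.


KKT complementary slackness check:
lambda_1 * g_1 = 6.1 * -4.24 = -25.864
lambda_2 * g_2 = 3.74 * -0.8 = -2.992
lambda_3 * g_3 = 2.7 * -0.11 = -0.297
lambda_4 * g_4 = 4.14 * 2.62 = 10.8468
Total violation = 25.864 + 2.992 + 0.297 + 10.8468 = 39.9998


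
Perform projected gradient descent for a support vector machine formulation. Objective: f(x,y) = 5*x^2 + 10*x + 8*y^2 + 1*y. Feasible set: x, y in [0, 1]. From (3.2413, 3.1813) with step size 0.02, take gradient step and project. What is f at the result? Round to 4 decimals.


Step 1: Compute gradient at (3.2413, 3.1813).
grad_x = 2*5*3.2413 + 10 = 42.413
grad_y = 2*8*3.1813 + 1 = 51.9008
Step 2: Gradient step.
x_raw = 3.2413 - 0.02*42.413 = 2.393
y_raw = 3.1813 - 0.02*51.9008 = 2.1433
Step 3: Project onto [0, 1].
x_proj = clip(2.393) = 1.0
y_proj = clip(2.1433) = 1.0
Step 4: Evaluate f.
f(1.0, 1.0) = 24.0


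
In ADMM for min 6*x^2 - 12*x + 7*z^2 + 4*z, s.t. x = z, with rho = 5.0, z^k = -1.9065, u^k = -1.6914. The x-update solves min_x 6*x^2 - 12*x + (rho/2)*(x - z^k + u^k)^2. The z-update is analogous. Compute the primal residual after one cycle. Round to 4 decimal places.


ADMM iteration with rho = 5.0, z^k = -1.9065, u^k = -1.6914
Step 1: x-update.
Minimize 6*x^2 - 12*x + (5.0/2)*(x + 1.9065 - 1.6914)^2
FOC: (2*6 + 5.0)*x = 12 + 5.0*(-1.9065 + 1.6914)
x^{k+1} = 0.6426
Step 2: z-update.
Minimize 7*z^2 + 4*z + (5.0/2)*(0.6426 - z - 1.6914)^2
FOC: (2*7 + 5.0)*z = -4 + 5.0*(0.6426 - 1.6914)
z^{k+1} = -0.4865
Step 3: u-update.
u^{k+1} = -1.6914 + 0.6426 + 0.4865 = -0.5623
Step 4: Primal residual = |0.6426 + 0.4865| = 1.1291


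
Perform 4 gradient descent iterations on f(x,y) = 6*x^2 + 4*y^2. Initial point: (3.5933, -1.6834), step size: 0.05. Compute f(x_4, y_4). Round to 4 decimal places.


Gradient descent on f(x,y) = 6*x^2 + 4*y^2.
Starting point: (3.5933, -1.6834), alpha = 0.05
Step 1: grad_x = 2*6*3.5933 = 43.1196, grad_y = 2*4*-1.6834 = -13.4672
  x_1 = 3.5933 - 0.05*43.1196 = 1.4373
  y_1 = -1.6834 - 0.05*-13.4672 = -1.01
Step 2: grad_x = 2*6*1.4373 = 17.2478, grad_y = 2*4*-1.01 = -8.0803
  x_2 = 1.4373 - 0.05*17.2478 = 0.5749
  y_2 = -1.01 - 0.05*-8.0803 = -0.606
Step 3: grad_x = 2*6*0.5749 = 6.8991, grad_y = 2*4*-0.606 = -4.8482
  x_3 = 0.5749 - 0.05*6.8991 = 0.23
  y_3 = -0.606 - 0.05*-4.8482 = -0.3636
Step 4: grad_x = 2*6*0.23 = 2.7597, grad_y = 2*4*-0.3636 = -2.9089
  x_4 = 0.23 - 0.05*2.7597 = 0.092
  y_4 = -0.3636 - 0.05*-2.9089 = -0.2182
f(0.092, -0.2182) = 6*0.092^2 + 4*(-0.2182)^2 = 0.2412


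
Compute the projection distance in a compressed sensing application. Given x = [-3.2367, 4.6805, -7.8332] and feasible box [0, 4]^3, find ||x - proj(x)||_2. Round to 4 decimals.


Project each component onto [0, 4].
clip(-3.2367) = 0.0, clip(4.6805) = 4.0, clip(-7.8332) = 0.0
Projection = [0.0, 4.0, 0.0]
Squared diffs: [10.4762, 0.4631, 61.359]
Distance = sqrt(72.2983) = 8.5028


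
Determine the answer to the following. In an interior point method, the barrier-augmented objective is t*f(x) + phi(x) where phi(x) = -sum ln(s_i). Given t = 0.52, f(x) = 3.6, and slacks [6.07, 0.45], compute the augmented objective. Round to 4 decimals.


Step 1: Compute log-barrier.
ln values: [1.8034, -0.7985]
phi = -(1.8034 - 0.7985) = -1.0049
Step 2: Compute augmented objective.
t*f(x) = 0.52*3.6 = 1.872
Total = 1.872 - 1.0049 = 0.8671


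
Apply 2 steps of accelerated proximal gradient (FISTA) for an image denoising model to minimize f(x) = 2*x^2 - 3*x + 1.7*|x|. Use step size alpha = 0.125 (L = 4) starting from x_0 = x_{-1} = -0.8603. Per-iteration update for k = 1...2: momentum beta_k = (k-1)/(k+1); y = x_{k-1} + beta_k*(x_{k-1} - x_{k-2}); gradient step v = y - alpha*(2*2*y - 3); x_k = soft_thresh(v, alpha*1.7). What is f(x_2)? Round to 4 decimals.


FISTA on f(x) = 2*x^2 - 3*x + 1.7*|x|
L = 4, alpha = 0.125
Iteration 1: beta = 0.0, y = -0.8603 + 0.0*(-0.8603 + 0.8603) = -0.8603
  grad(y) = -6.4412, v = y - alpha*grad = -0.0552
  prox(v) = soft_thresh(-0.0552, 0.2125) = 0.0
Iteration 2: beta = 0.3333, y = 0.0 + 0.3333*(0.0 + 0.8603) = 0.2868
  grad(y) = -1.8529, v = y - alpha*grad = 0.5184
  prox(v) = soft_thresh(0.5184, 0.2125) = 0.3059
f(x_2) = 2*0.3059^2 - 3*0.3059 + 1.7*|0.3059| = -0.2105


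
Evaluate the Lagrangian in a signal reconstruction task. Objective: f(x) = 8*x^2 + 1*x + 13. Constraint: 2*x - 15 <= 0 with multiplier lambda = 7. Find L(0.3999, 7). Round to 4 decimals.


Step 1: Evaluate f(x).
f(0.3999) = 8*0.3999^2 + 1*0.3999 + 13 = 14.6793
Step 2: Evaluate g(x).
g(0.3999) = 2*0.3999 - 15 = -14.2002
Step 3: Compute Lagrangian.
L = 14.6793 + 7*-14.2002 = -84.7221


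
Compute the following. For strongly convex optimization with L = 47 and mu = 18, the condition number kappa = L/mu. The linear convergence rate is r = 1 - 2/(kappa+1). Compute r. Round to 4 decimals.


Step 1: Compute the condition number.
kappa = L/mu = 47/18 = 2.6111
Step 2: Compute the convergence rate.
r = 1 - 2/(kappa + 1) = 1 - 2*mu/(L + mu) = (L - mu)/(L + mu) = 29/65 = 0.4462


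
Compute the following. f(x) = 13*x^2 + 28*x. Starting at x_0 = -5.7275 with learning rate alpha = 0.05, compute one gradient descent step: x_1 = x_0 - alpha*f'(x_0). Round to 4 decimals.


We compute the gradient at x_0 and apply the update.
f'(x) = 26*x + 28
f'(-5.7275) = 26*-5.7275 + 28 = -120.915
x_1 = -5.7275 - 0.05*-120.915 = 0.3183


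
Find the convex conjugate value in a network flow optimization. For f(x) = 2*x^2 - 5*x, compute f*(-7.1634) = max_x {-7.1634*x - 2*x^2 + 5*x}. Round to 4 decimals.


f*(y) = sup_x {y*x - a*x^2 - b*x} = sup_x {(y-b)*x - a*x^2}
FOC: (y - b) - 2a*x = 0 => x* = (y - b)/(2a)
x* = (-7.1634 + 5)/(2*2) = -0.5409
f*(-7.1634) = (y-b)^2/(4a) = (-7.1634 + 5)^2/(4*2)
= 4.6803/8 = 0.585


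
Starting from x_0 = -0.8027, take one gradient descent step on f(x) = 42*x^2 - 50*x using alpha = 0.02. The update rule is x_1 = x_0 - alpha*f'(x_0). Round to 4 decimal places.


We compute the gradient at x_0 and apply the update.
f'(x) = 84*x - 50
f'(-0.8027) = 84*-0.8027 - 50 = -117.4268
x_1 = -0.8027 - 0.02*-117.4268 = 1.5458


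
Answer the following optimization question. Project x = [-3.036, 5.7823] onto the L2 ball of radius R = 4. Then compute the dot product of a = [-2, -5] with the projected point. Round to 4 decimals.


Step 1: Compute ||x|| (intermediates to 6 decimals).
||x|| = sqrt((-3.036)^2 + 5.7823^2) = 6.530872
Step 2: Project.
Since ||x|| > R, scale = R/||x|| = 4/6.530872 = 0.612476, proj(x) = scale * x
proj(x) = [-1.859477, 3.54152]
Step 3: Dot product.
a^T * proj(x) = -2*(-1.859477) - 5*3.54152 = -13.9886


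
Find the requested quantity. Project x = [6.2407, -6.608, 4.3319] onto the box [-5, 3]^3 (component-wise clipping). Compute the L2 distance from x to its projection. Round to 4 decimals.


Project each component onto [-5, 3].
clip(6.2407) = 3.0, clip(-6.608) = -5.0, clip(4.3319) = 3.0
Projection = [3.0, -5.0, 3.0]
Squared diffs: [10.5021, 2.5857, 1.774]
Distance = sqrt(14.8618) = 3.8551


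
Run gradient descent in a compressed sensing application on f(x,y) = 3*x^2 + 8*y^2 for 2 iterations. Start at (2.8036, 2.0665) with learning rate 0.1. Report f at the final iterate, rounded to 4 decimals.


Gradient descent on f(x,y) = 3*x^2 + 8*y^2.
Starting point: (2.8036, 2.0665), alpha = 0.1
Step 1: grad_x = 2*3*2.8036 = 16.8216, grad_y = 2*8*2.0665 = 33.064
  x_1 = 2.8036 - 0.1*16.8216 = 1.1214
  y_1 = 2.0665 - 0.1*33.064 = -1.2399
Step 2: grad_x = 2*3*1.1214 = 6.7286, grad_y = 2*8*-1.2399 = -19.8384
  x_2 = 1.1214 - 0.1*6.7286 = 0.4486
  y_2 = -1.2399 - 0.1*-19.8384 = 0.7439
f(0.4486, 0.7439) = 3*0.4486^2 + 8*0.7439^2 = 5.0312


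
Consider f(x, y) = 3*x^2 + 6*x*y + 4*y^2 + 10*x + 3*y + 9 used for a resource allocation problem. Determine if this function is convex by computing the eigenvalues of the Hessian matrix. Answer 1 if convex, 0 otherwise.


The Hessian of f(x,y) = 3*x^2 + 6*x*y + 4*y^2 + 10*x + 3*y + 9 is:
H = [[6, 6], [6, 8]]
Trace = 6 + 8 = 14
Determinant = 6*8 - (6)^2 = 12
Discriminant = (14)^2 - 4*12 = 148.0
Eigenvalues: lambda_1 = 0.9172, lambda_2 = 13.0828
The function is convex.

1


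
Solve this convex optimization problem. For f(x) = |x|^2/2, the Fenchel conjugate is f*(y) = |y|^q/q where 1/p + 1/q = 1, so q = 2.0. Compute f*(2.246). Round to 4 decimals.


The conjugate exponent q satisfies 1/p + 1/q = 1.
p = 2, so q = 2/(2 - 1) = 2.0
|y|^q = 2.246^2.0 = 5.0445
f*(2.246) = 5.0445 / 2.0 = 2.5223


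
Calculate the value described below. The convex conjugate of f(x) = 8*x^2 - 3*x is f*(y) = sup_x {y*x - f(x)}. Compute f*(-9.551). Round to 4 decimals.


f*(y) = sup_x {y*x - a*x^2 - b*x} = sup_x {(y-b)*x - a*x^2}
FOC: (y - b) - 2a*x = 0 => x* = (y - b)/(2a)
x* = (-9.551 + 3)/(2*8) = -0.4094
f*(-9.551) = (y-b)^2/(4a) = (-9.551 + 3)^2/(4*8)
= 42.9156/32 = 1.3411


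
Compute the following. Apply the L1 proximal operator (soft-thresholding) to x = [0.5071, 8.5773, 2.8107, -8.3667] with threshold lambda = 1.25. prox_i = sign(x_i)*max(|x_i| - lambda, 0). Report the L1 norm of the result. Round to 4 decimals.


Soft-thresholding with lambda = 1.25:
prox(0.5071) = sign(0.5071)*max(|0.5071| - 1.25, 0) = 0.0
prox(8.5773) = sign(8.5773)*max(|8.5773| - 1.25, 0) = 7.3273
prox(2.8107) = sign(2.8107)*max(|2.8107| - 1.25, 0) = 1.5607
prox(-8.3667) = sign(-8.3667)*max(|-8.3667| - 1.25, 0) = -7.1167
prox(x) = [0.0, 7.3273, 1.5607, -7.1167]
||prox(x)||_1 = 0.0 + 7.3273 + 1.5607 + 7.1167 = 16.0047


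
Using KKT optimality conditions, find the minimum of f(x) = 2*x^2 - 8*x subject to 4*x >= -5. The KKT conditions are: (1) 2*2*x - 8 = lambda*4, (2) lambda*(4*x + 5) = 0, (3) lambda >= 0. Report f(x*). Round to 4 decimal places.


Step 1: Try lambda = 0 (constraint inactive).
Stationarity: 2*2*x - 8 = 0
x* = 8/(2*2) = 2.0
Check constraint: 4*2.0 = 8.0 >= -5 -- satisfied.
Step 2: Compute optimal value.
f(x*) = 2*2.0^2 - 8*2.0 = -8.0


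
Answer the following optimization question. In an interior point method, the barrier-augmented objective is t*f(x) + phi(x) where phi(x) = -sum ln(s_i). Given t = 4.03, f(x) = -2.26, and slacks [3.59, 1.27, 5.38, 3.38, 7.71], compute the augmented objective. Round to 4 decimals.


Step 1: Compute log-barrier.
ln values: [1.2782, 0.239, 1.6827, 1.2179, 2.0425]
phi = -(1.2782 + 0.239 + 1.6827 + 1.2179 + 2.0425) = -6.4603
Step 2: Compute augmented objective.
t*f(x) = 4.03*-2.26 = -9.1078
Total = -9.1078 - 6.4603 = -15.5681


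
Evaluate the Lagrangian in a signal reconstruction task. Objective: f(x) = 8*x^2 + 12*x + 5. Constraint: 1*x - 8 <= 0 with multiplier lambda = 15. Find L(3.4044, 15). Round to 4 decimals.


Step 1: Evaluate f(x).
f(3.4044) = 8*3.4044^2 + 12*3.4044 + 5 = 138.5723
Step 2: Evaluate g(x).
g(3.4044) = 1*3.4044 - 8 = -4.5956
Step 3: Compute Lagrangian.
L = 138.5723 + 15*-4.5956 = 69.6383


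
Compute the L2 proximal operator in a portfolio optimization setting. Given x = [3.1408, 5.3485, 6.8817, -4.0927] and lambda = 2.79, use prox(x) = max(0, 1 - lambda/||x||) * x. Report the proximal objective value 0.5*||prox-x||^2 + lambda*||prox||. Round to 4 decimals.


Step 1: Compute ||x||.
||x|| = 10.1281
Step 2: Compute scaling factor.
scale = max(0, 1 - 2.79/10.1281) = 0.7245
Step 3: prox(x) = [2.2756, 3.8751, 4.986, -2.9653]
||prox(x)|| = 7.3381
Step 4: Proximal objective.
0.5*||prox-x||^2 = 3.8921
lambda*||prox|| = 20.4733
Total = 24.3654


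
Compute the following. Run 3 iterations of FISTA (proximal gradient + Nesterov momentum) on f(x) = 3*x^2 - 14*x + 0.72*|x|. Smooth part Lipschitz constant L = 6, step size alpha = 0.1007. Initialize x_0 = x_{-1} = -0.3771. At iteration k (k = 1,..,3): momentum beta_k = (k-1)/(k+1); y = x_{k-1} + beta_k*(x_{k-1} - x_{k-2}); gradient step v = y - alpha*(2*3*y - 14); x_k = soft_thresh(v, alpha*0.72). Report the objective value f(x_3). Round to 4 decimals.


FISTA on f(x) = 3*x^2 - 14*x + 0.72*|x|
L = 6, alpha = 0.1007
Iteration 1: beta = 0.0, y = -0.3771 + 0.0*(-0.3771 + 0.3771) = -0.3771
  grad(y) = -16.2626, v = y - alpha*grad = 1.2605
  prox(v) = soft_thresh(1.2605, 0.0725) = 1.188
Iteration 2: beta = 0.3333, y = 1.188 + 0.3333*(1.188 + 0.3771) = 1.7098
  grad(y) = -3.7415, v = y - alpha*grad = 2.0865
  prox(v) = soft_thresh(2.0865, 0.0725) = 2.014
Iteration 3: beta = 0.5, y = 2.014 + 0.5*(2.014 - 1.188) = 2.427
  grad(y) = 0.562, v = y - alpha*grad = 2.3704
  prox(v) = soft_thresh(2.3704, 0.0725) = 2.2979
f(x_3) = 3*2.2979^2 - 14*2.2979 + 0.72*|2.2979| = -14.6751


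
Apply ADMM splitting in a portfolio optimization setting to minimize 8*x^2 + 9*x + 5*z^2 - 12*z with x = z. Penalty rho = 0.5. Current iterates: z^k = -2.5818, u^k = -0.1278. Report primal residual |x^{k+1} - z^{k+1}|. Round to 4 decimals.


ADMM iteration with rho = 0.5, z^k = -2.5818, u^k = -0.1278
Step 1: x-update.
Minimize 8*x^2 + 9*x + (0.5/2)*(x + 2.5818 - 0.1278)^2
FOC: (2*8 + 0.5)*x = -9 + 0.5*(-2.5818 + 0.1278)
x^{k+1} = -0.6198
Step 2: z-update.
Minimize 5*z^2 - 12*z + (0.5/2)*(-0.6198 - z - 0.1278)^2
FOC: (2*5 + 0.5)*z = 12 + 0.5*(-0.6198 - 0.1278)
z^{k+1} = 1.1073
Step 3: u-update.
u^{k+1} = -0.1278 - 0.6198 - 1.1073 = -1.8549
Step 4: Primal residual = |-0.6198 - 1.1073| = 1.7271


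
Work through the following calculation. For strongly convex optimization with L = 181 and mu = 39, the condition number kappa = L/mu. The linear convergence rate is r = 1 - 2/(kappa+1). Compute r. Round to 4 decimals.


Step 1: Compute the condition number.
kappa = L/mu = 181/39 = 4.641
Step 2: Compute the convergence rate.
r = 1 - 2/(kappa + 1) = 1 - 2*mu/(L + mu) = (L - mu)/(L + mu) = 142/220 = 0.6455


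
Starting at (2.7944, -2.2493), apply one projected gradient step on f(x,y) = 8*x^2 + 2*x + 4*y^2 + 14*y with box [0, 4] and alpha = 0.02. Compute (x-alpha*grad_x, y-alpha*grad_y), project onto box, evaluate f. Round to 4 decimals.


Step 1: Compute gradient at (2.7944, -2.2493).
grad_x = 2*8*2.7944 + 2 = 46.7104
grad_y = 2*4*-2.2493 + 14 = -3.9944
Step 2: Gradient step.
x_raw = 2.7944 - 0.02*46.7104 = 1.8602
y_raw = -2.2493 - 0.02*-3.9944 = -2.1694
Step 3: Project onto [0, 4].
x_proj = clip(1.8602) = 1.8602
y_proj = clip(-2.1694) = 0.0
Step 4: Evaluate f.
f(1.8602, 0.0) = 31.4029


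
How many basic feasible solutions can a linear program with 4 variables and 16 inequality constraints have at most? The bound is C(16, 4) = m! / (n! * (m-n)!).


Each vertex corresponds to some choice of n active constraints out of m, so the number of vertices is at most C(m, n) = m! / (n!(m-n)!).
m = 16, n = 4
Numerator: 16 * 15 * 14 * 13
Denominator: 4! = 24
C(16, 4) = 1820


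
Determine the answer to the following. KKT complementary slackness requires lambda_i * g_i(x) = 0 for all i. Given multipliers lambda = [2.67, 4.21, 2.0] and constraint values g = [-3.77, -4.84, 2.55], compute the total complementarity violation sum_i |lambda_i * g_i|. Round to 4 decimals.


KKT complementary slackness check:
lambda_1 * g_1 = 2.67 * -3.77 = -10.0659
lambda_2 * g_2 = 4.21 * -4.84 = -20.3764
lambda_3 * g_3 = 2.0 * 2.55 = 5.1
Total violation = 10.0659 + 20.3764 + 5.1 = 35.5423


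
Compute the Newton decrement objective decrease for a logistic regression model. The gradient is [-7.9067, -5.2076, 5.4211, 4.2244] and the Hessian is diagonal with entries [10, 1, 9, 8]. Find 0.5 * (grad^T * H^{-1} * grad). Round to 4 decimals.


Step 1: H is diagonal, so H^(-1) * g = [-0.7907, -5.2076, 0.6023, 0.5281].
Step 2: g^T H^(-1) g = sum_i g_i^2 / H_ii
  = (-7.9067)^2/10 + (-5.2076)^2/1 + (5.4211)^2/9 + (4.2244)^2/8
  = 6.2516 + 27.1191 + 3.2654 + 2.2307 = 38.8668
Step 3: Objective decrease = 0.5 * g^T H^(-1) g = 19.4334


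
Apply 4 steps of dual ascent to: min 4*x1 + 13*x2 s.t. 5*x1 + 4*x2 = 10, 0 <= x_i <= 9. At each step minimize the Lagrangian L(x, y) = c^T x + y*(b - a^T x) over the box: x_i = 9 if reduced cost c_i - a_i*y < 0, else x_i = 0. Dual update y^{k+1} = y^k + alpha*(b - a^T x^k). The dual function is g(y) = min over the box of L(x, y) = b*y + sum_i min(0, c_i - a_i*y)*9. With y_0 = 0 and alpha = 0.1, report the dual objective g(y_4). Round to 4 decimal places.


Dual ascent for LP: min 4*x1 + 13*x2, 5*x1 + 4*x2 = 10, 0 <= x_i <= 9
Step 1: y^k = 0.0, reduced costs: (4.0, 13.0)
  x^k = (0.0, 0.0), subgradient = b - a^T x = 10.0
  y^{k+1} = 0.0 + 0.1*10.0 = 1.0
Step 2: y^k = 1.0, reduced costs: (-1.0, 9.0)
  x^k = (9.0, 0.0), subgradient = b - a^T x = -35.0
  y^{k+1} = 1.0 + 0.1*-35.0 = -2.5
Step 3: y^k = -2.5, reduced costs: (16.5, 23.0)
  x^k = (0.0, 0.0), subgradient = b - a^T x = 10.0
  y^{k+1} = -2.5 + 0.1*10.0 = -1.5
Step 4: y^k = -1.5, reduced costs: (11.5, 19.0)
  x^k = (0.0, 0.0), subgradient = b - a^T x = 10.0
  y^{k+1} = -1.5 + 0.1*10.0 = -0.5
Dual objective at y_4 = -0.5: reduced costs (6.5, 15.0), box minimizer x = (0.0, 0.0)
g(y_4) = b*y + (c1 - a1*y)*x1 + (c2 - a2*y)*x2 = 10*(-0.5) + 6.5*0.0 + 15.0*0.0 = -5.0 + 0.0 + 0.0 = -5.0
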